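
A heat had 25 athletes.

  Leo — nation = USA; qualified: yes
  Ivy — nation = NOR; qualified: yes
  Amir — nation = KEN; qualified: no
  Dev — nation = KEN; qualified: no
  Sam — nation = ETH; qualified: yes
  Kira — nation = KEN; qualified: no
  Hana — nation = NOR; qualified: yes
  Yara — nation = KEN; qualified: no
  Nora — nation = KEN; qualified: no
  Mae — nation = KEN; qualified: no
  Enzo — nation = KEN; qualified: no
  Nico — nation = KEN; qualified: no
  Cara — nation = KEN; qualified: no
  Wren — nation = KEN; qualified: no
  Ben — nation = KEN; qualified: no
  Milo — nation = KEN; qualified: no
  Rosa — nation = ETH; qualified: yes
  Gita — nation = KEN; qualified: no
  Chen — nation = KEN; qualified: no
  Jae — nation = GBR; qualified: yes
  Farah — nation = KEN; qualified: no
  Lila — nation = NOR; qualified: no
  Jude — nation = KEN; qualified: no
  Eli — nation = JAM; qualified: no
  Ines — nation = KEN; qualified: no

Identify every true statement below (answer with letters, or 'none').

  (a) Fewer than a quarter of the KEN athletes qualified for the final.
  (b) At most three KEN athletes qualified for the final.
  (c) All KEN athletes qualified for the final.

(a), (b)

|A| = 17, |A ∩ B| = 0, |A ∖ B| = 17.
(a) |A ∩ B| / |A| < 1/4: holds.
(b) |A ∩ B| ≤ 3: holds.
(c) A ⊆ B, i.e. every element of A is in B (|A ∖ B| = 0): fails.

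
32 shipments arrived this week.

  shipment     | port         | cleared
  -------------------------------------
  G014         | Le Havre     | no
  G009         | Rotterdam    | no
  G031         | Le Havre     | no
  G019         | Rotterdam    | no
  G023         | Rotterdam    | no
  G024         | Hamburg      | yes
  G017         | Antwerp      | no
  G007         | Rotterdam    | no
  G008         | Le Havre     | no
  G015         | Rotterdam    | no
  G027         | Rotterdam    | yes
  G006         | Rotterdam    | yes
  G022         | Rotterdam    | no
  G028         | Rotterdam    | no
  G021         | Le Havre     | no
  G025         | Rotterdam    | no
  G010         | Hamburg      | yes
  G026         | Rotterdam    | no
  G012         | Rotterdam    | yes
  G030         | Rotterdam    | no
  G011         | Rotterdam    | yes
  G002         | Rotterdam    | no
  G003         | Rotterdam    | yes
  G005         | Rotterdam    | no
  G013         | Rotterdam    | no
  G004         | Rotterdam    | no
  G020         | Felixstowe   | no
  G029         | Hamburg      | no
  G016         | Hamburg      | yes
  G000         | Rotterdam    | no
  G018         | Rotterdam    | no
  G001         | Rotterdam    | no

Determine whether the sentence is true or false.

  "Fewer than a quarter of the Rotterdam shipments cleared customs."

The determiner here denotes the relation: |A ∩ B| / |A| < 1/4.
|A| = 22, |A ∩ B| = 5, |A ∖ B| = 17.
|A ∩ B|/|A| = 5/22, so the statement is true.

True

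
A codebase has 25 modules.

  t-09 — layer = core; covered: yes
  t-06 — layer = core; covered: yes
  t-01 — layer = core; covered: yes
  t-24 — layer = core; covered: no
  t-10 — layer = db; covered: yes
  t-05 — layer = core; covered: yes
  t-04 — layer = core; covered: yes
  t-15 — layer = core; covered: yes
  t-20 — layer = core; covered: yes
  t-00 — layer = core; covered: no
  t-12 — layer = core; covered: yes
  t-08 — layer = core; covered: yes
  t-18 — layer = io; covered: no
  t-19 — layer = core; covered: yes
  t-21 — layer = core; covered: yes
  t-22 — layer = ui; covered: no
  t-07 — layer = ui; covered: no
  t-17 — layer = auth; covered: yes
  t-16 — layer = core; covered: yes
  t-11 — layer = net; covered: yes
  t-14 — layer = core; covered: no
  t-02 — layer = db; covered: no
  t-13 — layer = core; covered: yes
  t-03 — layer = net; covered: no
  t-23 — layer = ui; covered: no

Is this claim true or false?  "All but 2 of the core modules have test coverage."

False

'All but 2 of the core modules have test coverage' holds iff |A ∖ B| = 2.
|A| = 16, |A ∩ B| = 13, |A ∖ B| = 3.
|A ∖ B| = 3, so the statement is false.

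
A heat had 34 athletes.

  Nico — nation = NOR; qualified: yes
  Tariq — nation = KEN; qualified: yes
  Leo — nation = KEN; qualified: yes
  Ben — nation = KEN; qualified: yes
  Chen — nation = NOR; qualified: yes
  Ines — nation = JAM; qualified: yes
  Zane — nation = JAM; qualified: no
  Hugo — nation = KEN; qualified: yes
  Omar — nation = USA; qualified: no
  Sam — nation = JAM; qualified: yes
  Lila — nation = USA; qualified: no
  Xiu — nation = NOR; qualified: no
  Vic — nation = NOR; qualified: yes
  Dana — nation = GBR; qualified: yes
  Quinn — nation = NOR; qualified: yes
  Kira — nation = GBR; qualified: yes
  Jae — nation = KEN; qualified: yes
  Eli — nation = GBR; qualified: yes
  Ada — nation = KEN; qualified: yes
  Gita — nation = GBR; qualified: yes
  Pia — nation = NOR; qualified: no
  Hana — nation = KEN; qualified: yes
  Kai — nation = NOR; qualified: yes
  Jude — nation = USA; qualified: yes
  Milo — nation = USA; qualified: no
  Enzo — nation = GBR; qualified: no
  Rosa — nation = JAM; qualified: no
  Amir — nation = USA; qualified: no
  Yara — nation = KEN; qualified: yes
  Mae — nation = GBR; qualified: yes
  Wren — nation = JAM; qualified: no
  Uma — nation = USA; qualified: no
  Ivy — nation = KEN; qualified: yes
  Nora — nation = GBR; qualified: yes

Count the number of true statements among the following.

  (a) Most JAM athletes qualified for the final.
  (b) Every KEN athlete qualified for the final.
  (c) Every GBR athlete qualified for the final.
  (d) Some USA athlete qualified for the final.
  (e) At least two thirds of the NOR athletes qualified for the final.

(a) JAM: |A| = 5, |A ∩ B| = 2; needs |A ∩ B| > |A ∖ B| — false.
(b) KEN: |A| = 9, |A ∩ B| = 9; needs A ⊆ B, i.e. every element of A is in B (|A ∖ B| = 0) — true.
(c) GBR: |A| = 7, |A ∩ B| = 6; needs A ⊆ B, i.e. every element of A is in B (|A ∖ B| = 0) — false.
(d) USA: |A| = 6, |A ∩ B| = 1; needs A ∩ B ≠ ∅ (|A ∩ B| ≥ 1) — true.
(e) NOR: |A| = 7, |A ∩ B| = 5; needs |A ∩ B| / |A| ≥ 2/3 — true.

3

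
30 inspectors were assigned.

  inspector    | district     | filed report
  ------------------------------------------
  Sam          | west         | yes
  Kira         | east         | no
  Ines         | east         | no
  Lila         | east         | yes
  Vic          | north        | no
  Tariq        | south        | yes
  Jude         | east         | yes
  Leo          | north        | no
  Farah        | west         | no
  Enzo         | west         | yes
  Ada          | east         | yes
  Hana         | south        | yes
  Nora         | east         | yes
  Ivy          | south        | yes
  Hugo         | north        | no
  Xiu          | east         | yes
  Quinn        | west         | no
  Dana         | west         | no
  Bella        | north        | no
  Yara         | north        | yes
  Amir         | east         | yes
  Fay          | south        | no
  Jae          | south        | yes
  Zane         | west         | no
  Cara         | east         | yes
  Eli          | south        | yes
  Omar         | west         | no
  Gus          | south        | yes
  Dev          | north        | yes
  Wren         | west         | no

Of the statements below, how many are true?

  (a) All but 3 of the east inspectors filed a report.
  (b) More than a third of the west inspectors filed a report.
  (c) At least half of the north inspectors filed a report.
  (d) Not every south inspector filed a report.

1

(a) east: |A| = 9, |A ∩ B| = 7; needs |A ∖ B| = 3 — false.
(b) west: |A| = 8, |A ∩ B| = 2; needs |A ∩ B| / |A| > 1/3 — false.
(c) north: |A| = 6, |A ∩ B| = 2; needs |A ∩ B| ≥ |A ∖ B| — false.
(d) south: |A| = 7, |A ∩ B| = 6; needs A ⊄ B (|A ∖ B| ≥ 1) — true.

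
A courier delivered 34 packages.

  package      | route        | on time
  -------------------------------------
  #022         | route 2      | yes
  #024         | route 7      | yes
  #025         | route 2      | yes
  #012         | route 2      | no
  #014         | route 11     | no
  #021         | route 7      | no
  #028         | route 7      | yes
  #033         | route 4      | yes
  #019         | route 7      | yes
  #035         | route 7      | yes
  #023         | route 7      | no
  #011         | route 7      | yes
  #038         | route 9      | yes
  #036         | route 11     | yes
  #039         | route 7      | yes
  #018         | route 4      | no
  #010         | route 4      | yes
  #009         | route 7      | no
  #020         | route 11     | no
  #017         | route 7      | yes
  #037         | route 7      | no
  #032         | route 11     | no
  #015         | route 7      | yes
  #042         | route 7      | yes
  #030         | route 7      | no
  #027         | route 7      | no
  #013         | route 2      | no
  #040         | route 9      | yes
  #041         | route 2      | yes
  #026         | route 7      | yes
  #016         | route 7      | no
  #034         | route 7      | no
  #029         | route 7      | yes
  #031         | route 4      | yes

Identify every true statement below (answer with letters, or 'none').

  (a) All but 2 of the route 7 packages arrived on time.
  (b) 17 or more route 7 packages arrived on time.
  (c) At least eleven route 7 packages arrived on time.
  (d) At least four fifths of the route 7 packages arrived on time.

|A| = 19, |A ∩ B| = 11, |A ∖ B| = 8.
(a) |A ∖ B| = 2: fails.
(b) |A ∩ B| ≥ 17: fails.
(c) |A ∩ B| ≥ 11: holds.
(d) |A ∩ B| / |A| ≥ 4/5: fails.

(c)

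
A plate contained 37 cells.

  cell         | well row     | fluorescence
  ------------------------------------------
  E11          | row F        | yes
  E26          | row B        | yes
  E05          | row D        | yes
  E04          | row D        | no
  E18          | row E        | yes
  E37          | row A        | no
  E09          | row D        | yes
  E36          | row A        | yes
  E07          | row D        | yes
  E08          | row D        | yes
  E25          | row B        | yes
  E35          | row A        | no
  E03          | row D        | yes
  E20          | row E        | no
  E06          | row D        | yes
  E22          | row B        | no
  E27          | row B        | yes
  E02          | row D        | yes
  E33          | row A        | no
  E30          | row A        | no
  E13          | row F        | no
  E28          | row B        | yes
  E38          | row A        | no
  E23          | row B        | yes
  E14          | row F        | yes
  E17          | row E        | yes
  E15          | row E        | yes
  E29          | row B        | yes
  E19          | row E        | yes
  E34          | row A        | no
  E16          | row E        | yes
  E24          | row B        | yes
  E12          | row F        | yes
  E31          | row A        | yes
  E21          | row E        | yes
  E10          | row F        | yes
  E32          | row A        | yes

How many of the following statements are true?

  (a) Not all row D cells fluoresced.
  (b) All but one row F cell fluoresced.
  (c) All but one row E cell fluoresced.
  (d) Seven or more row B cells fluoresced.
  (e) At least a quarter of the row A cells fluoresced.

(a) row D: |A| = 8, |A ∩ B| = 7; needs A ⊄ B (|A ∖ B| ≥ 1) — true.
(b) row F: |A| = 5, |A ∩ B| = 4; needs |A ∖ B| = 1 — true.
(c) row E: |A| = 7, |A ∩ B| = 6; needs |A ∖ B| = 1 — true.
(d) row B: |A| = 8, |A ∩ B| = 7; needs |A ∩ B| ≥ 7 — true.
(e) row A: |A| = 9, |A ∩ B| = 3; needs |A ∩ B| / |A| ≥ 1/4 — true.

5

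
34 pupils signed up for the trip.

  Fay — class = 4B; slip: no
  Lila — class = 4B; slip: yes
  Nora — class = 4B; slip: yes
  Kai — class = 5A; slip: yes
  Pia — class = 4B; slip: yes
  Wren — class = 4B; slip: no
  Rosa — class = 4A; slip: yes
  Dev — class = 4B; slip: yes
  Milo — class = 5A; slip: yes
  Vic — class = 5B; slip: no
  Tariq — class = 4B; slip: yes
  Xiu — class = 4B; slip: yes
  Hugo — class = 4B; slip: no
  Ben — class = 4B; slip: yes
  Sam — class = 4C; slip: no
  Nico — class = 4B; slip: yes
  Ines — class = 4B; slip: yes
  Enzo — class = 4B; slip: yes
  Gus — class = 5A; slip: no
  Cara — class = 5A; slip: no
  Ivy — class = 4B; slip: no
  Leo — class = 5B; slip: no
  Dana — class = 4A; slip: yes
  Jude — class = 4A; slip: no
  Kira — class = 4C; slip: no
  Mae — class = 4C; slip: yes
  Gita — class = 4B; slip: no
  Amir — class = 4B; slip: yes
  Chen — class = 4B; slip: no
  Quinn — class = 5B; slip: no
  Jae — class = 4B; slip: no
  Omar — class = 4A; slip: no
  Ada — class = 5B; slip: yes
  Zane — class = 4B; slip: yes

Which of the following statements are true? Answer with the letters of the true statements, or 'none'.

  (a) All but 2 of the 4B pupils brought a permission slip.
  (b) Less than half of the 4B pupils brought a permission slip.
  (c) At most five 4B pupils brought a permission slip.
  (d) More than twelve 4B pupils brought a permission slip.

|A| = 19, |A ∩ B| = 12, |A ∖ B| = 7.
(a) |A ∖ B| = 2: fails.
(b) |A ∩ B| < |A ∖ B|: fails.
(c) |A ∩ B| ≤ 5: fails.
(d) |A ∩ B| > 12: fails.

none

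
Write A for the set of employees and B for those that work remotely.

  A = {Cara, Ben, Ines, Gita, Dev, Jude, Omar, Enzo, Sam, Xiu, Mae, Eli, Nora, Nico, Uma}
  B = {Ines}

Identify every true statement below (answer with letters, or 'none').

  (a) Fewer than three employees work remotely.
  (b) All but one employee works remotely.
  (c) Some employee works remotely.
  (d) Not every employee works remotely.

(a), (c), (d)

|A| = 15, |A ∩ B| = 1, |A ∖ B| = 14.
(a) |A ∩ B| < 3: holds.
(b) |A ∖ B| = 1: fails.
(c) A ∩ B ≠ ∅ (|A ∩ B| ≥ 1): holds.
(d) A ⊄ B (|A ∖ B| ≥ 1): holds.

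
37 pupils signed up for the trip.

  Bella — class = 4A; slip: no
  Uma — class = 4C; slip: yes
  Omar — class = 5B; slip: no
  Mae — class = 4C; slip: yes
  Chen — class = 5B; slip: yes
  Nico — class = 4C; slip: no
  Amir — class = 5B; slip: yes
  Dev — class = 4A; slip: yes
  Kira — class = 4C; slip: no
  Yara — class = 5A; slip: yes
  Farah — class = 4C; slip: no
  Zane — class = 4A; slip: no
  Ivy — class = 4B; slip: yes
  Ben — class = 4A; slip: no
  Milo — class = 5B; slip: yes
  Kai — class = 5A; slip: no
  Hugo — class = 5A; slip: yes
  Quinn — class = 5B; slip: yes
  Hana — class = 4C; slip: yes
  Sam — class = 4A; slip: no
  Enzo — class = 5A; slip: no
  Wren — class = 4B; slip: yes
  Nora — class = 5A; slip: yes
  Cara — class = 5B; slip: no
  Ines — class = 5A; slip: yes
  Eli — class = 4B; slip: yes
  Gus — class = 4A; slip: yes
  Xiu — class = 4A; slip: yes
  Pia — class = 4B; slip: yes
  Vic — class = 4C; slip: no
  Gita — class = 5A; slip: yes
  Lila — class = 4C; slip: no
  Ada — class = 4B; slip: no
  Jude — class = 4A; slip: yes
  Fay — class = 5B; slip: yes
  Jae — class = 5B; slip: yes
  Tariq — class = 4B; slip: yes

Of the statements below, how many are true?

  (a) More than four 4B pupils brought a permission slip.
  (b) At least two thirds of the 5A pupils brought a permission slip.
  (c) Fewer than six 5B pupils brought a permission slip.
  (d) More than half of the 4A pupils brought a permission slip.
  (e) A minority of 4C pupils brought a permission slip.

3

(a) 4B: |A| = 6, |A ∩ B| = 5; needs |A ∩ B| > 4 — true.
(b) 5A: |A| = 7, |A ∩ B| = 5; needs |A ∩ B| / |A| ≥ 2/3 — true.
(c) 5B: |A| = 8, |A ∩ B| = 6; needs |A ∩ B| < 6 — false.
(d) 4A: |A| = 8, |A ∩ B| = 4; needs |A ∩ B| > |A ∖ B| — false.
(e) 4C: |A| = 8, |A ∩ B| = 3; needs |A ∩ B| < |A ∖ B| — true.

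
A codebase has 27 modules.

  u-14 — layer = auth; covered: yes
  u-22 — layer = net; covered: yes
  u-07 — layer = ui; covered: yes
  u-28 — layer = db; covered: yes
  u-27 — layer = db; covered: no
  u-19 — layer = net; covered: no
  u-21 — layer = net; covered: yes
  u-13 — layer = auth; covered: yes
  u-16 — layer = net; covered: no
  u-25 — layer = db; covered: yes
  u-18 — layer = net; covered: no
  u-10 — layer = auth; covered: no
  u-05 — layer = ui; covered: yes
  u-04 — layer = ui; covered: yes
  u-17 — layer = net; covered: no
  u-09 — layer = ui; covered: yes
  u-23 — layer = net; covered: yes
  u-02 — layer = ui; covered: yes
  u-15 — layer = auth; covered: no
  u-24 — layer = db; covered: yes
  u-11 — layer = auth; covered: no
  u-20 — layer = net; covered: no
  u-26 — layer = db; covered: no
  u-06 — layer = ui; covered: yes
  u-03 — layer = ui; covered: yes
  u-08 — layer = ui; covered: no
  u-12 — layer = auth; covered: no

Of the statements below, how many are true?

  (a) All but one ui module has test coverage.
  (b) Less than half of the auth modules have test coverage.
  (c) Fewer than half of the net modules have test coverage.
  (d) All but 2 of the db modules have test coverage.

(a) ui: |A| = 8, |A ∩ B| = 7; needs |A ∖ B| = 1 — true.
(b) auth: |A| = 6, |A ∩ B| = 2; needs |A ∩ B| < |A ∖ B| — true.
(c) net: |A| = 8, |A ∩ B| = 3; needs |A ∩ B| < |A ∖ B| — true.
(d) db: |A| = 5, |A ∩ B| = 3; needs |A ∖ B| = 2 — true.

4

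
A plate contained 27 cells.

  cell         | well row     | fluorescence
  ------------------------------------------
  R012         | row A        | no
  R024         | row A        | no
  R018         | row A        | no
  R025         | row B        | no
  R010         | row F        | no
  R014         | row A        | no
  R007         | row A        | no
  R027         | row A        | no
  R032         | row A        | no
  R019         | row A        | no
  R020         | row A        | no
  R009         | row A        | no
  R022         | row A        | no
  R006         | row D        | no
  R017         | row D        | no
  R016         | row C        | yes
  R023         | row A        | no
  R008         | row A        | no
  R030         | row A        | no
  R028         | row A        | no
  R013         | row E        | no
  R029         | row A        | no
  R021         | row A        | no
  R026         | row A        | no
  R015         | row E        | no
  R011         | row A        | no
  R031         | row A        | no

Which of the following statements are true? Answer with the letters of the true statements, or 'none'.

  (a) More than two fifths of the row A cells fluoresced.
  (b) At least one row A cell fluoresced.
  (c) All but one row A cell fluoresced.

|A| = 20, |A ∩ B| = 0, |A ∖ B| = 20.
(a) |A ∩ B| / |A| > 2/5: fails.
(b) A ∩ B ≠ ∅ (|A ∩ B| ≥ 1): fails.
(c) |A ∖ B| = 1: fails.

none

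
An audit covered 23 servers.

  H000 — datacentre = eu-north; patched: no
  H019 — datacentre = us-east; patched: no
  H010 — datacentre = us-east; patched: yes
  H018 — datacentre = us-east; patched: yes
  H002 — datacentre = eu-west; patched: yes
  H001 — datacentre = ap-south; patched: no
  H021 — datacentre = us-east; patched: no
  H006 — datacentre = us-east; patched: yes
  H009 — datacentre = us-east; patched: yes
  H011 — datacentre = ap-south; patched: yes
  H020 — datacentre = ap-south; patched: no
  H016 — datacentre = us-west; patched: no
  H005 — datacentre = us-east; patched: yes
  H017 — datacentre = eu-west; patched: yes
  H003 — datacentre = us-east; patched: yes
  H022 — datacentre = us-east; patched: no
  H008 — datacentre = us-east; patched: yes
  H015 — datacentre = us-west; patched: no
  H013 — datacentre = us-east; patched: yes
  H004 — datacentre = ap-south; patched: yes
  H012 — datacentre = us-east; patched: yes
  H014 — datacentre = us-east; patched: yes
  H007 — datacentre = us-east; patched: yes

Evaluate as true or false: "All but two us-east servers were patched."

Truth condition: |A ∖ B| = 2.
A (the restrictor) = {H019, H010, H018, H021, H006, H009, H005, H003, H022, H008, H013, H012, H014, H007}, |A| = 14.
A ∖ B = {H019, H021, H022}, so |A ∖ B| = 3.
|A ∖ B| = 3, so the statement is false.

False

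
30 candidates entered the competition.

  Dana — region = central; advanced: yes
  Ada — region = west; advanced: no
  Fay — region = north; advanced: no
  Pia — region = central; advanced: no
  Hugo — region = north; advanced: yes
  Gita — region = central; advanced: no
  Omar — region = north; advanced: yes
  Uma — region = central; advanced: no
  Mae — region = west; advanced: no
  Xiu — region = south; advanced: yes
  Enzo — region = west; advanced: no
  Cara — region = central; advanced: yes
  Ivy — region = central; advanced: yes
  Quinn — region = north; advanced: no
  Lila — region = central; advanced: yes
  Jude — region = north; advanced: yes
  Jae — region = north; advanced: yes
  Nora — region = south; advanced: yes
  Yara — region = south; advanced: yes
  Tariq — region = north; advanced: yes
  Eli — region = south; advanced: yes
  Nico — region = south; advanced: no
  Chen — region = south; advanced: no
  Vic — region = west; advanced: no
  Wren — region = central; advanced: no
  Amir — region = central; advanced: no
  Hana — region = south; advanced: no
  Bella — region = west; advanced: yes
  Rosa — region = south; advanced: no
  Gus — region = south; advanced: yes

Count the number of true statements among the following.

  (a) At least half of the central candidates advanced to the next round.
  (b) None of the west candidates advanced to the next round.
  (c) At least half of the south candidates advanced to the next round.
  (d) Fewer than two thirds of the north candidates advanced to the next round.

1

(a) central: |A| = 9, |A ∩ B| = 4; needs |A ∩ B| ≥ |A ∖ B| — false.
(b) west: |A| = 5, |A ∩ B| = 1; needs A ∩ B = ∅ (|A ∩ B| = 0) — false.
(c) south: |A| = 9, |A ∩ B| = 5; needs |A ∩ B| ≥ |A ∖ B| — true.
(d) north: |A| = 7, |A ∩ B| = 5; needs |A ∩ B| / |A| < 2/3 — false.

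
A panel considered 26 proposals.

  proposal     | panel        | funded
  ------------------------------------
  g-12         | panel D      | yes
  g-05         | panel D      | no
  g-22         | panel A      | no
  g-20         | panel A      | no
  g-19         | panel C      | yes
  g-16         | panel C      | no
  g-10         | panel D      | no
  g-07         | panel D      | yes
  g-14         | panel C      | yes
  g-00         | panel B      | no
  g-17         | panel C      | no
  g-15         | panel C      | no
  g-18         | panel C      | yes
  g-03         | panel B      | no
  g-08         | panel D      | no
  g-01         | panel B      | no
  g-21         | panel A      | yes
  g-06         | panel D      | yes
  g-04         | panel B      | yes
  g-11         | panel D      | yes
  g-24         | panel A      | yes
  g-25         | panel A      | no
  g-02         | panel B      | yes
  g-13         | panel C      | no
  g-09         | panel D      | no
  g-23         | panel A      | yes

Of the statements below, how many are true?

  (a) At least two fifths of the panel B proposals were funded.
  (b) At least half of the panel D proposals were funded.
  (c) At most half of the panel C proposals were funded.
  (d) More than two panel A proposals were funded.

(a) panel B: |A| = 5, |A ∩ B| = 2; needs |A ∩ B| / |A| ≥ 2/5 — true.
(b) panel D: |A| = 8, |A ∩ B| = 4; needs |A ∩ B| ≥ |A ∖ B| — true.
(c) panel C: |A| = 7, |A ∩ B| = 3; needs |A ∩ B| ≤ |A ∖ B| — true.
(d) panel A: |A| = 6, |A ∩ B| = 3; needs |A ∩ B| > 2 — true.

4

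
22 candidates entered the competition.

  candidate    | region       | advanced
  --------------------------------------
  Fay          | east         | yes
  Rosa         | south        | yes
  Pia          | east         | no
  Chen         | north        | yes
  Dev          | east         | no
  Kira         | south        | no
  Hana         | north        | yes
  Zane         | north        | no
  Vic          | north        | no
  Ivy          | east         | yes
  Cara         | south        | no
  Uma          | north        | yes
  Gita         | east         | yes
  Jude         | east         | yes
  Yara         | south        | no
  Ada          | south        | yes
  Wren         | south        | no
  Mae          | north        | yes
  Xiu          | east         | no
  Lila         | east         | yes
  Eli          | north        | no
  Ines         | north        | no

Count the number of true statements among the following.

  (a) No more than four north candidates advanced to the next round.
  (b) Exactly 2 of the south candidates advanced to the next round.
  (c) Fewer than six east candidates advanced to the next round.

(a) north: |A| = 8, |A ∩ B| = 4; needs |A ∩ B| ≤ 4 — true.
(b) south: |A| = 6, |A ∩ B| = 2; needs |A ∩ B| = 2 — true.
(c) east: |A| = 8, |A ∩ B| = 5; needs |A ∩ B| < 6 — true.

3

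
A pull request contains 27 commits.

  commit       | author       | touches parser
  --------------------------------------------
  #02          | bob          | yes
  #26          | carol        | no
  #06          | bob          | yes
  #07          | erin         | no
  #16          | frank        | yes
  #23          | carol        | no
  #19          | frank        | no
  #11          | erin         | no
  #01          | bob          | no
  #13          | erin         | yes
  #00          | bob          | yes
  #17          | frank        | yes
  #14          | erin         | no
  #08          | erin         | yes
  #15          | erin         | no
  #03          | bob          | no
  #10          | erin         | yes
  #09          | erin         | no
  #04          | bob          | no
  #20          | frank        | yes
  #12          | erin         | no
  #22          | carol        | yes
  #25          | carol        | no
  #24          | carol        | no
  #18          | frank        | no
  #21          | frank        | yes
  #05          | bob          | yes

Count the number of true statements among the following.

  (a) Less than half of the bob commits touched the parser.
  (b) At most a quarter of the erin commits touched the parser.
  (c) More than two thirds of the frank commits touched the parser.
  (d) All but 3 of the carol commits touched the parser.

0

(a) bob: |A| = 7, |A ∩ B| = 4; needs |A ∩ B| < |A ∖ B| — false.
(b) erin: |A| = 9, |A ∩ B| = 3; needs |A ∩ B| / |A| ≤ 1/4 — false.
(c) frank: |A| = 6, |A ∩ B| = 4; needs |A ∩ B| / |A| > 2/3 — false.
(d) carol: |A| = 5, |A ∩ B| = 1; needs |A ∖ B| = 3 — false.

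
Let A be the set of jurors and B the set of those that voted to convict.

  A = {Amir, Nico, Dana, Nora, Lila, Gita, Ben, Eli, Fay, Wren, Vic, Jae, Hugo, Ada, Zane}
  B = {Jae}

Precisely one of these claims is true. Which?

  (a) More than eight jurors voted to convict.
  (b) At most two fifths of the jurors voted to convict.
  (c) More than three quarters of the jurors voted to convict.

(b)

|A| = 15, |A ∩ B| = 1, |A ∖ B| = 14.
(a) requires |A ∩ B| > 8: false.
(b) requires |A ∩ B| / |A| ≤ 2/5: true.
(c) requires |A ∩ B| / |A| > 3/4: false.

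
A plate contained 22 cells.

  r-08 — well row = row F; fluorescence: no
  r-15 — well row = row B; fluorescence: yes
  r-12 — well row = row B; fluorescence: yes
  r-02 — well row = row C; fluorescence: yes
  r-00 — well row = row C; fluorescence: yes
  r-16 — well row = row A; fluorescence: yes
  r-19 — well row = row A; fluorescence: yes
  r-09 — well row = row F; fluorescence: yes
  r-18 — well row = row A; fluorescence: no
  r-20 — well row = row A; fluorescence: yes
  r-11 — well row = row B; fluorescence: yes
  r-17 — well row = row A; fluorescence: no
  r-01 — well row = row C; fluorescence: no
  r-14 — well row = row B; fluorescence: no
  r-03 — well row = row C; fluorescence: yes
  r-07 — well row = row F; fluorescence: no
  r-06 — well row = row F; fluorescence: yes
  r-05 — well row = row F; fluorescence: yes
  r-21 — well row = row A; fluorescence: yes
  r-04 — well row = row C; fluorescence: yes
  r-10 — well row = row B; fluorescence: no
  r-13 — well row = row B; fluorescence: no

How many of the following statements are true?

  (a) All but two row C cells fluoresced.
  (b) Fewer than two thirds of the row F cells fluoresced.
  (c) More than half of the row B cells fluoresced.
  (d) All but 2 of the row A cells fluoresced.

(a) row C: |A| = 5, |A ∩ B| = 4; needs |A ∖ B| = 2 — false.
(b) row F: |A| = 5, |A ∩ B| = 3; needs |A ∩ B| / |A| < 2/3 — true.
(c) row B: |A| = 6, |A ∩ B| = 3; needs |A ∩ B| > |A ∖ B| — false.
(d) row A: |A| = 6, |A ∩ B| = 4; needs |A ∖ B| = 2 — true.

2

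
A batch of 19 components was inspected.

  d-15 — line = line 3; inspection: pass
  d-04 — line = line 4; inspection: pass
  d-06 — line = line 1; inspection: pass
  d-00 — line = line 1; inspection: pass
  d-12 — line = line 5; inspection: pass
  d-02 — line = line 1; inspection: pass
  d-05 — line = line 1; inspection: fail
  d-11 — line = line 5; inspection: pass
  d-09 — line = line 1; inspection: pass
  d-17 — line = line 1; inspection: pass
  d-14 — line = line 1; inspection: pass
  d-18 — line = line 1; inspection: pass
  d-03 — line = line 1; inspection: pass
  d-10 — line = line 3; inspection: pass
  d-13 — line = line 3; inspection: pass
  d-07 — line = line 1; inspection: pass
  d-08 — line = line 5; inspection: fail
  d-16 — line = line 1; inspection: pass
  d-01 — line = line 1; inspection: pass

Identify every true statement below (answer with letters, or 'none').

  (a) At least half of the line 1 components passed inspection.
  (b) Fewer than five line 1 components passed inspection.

(a)

|A| = 12, |A ∩ B| = 11, |A ∖ B| = 1.
(a) |A ∩ B| ≥ |A ∖ B|: holds.
(b) |A ∩ B| < 5: fails.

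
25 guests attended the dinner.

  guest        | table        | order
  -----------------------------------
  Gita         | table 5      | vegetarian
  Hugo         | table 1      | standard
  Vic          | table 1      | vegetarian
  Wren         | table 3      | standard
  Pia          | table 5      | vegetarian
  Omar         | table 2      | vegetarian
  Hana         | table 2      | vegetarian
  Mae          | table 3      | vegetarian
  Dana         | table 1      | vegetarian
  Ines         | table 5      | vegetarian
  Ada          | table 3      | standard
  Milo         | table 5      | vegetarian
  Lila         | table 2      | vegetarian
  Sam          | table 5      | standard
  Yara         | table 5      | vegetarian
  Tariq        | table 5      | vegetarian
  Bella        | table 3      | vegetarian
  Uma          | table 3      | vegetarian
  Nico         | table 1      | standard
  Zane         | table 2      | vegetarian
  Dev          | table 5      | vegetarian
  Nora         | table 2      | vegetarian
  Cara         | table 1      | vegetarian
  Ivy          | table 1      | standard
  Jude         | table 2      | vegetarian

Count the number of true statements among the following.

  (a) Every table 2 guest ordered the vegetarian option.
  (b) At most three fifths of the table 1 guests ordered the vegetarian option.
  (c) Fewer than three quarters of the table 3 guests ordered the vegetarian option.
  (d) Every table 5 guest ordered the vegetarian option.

3

(a) table 2: |A| = 6, |A ∩ B| = 6; needs A ⊆ B, i.e. every element of A is in B (|A ∖ B| = 0) — true.
(b) table 1: |A| = 6, |A ∩ B| = 3; needs |A ∩ B| / |A| ≤ 3/5 — true.
(c) table 3: |A| = 5, |A ∩ B| = 3; needs |A ∩ B| / |A| < 3/4 — true.
(d) table 5: |A| = 8, |A ∩ B| = 7; needs A ⊆ B, i.e. every element of A is in B (|A ∖ B| = 0) — false.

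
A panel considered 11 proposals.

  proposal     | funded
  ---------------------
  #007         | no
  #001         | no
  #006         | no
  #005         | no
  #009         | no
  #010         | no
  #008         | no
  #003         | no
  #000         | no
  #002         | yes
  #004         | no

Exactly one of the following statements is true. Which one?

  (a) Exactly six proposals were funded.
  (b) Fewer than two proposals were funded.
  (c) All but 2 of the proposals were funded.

|A| = 11, |A ∩ B| = 1, |A ∖ B| = 10.
(a) requires |A ∩ B| = 6: false.
(b) requires |A ∩ B| < 2: true.
(c) requires |A ∖ B| = 2: false.

(b)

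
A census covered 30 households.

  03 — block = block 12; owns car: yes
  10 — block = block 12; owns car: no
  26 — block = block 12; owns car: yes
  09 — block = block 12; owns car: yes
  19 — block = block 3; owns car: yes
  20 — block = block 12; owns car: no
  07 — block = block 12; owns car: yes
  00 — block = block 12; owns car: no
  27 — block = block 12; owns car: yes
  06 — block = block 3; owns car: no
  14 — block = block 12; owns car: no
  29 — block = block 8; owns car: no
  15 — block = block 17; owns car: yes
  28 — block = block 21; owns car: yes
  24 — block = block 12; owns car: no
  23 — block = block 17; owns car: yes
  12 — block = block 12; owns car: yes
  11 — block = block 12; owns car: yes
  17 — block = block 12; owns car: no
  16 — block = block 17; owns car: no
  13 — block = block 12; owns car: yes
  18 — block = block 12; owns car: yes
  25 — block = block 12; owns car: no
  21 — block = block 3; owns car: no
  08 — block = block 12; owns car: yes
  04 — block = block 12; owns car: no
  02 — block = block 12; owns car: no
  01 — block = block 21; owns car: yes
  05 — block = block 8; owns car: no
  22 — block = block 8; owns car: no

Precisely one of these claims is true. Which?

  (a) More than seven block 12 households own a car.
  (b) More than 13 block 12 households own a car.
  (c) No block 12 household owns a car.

(a)

|A| = 19, |A ∩ B| = 10, |A ∖ B| = 9.
(a) requires |A ∩ B| > 7: true.
(b) requires |A ∩ B| > 13: false.
(c) requires A ∩ B = ∅ (|A ∩ B| = 0): false.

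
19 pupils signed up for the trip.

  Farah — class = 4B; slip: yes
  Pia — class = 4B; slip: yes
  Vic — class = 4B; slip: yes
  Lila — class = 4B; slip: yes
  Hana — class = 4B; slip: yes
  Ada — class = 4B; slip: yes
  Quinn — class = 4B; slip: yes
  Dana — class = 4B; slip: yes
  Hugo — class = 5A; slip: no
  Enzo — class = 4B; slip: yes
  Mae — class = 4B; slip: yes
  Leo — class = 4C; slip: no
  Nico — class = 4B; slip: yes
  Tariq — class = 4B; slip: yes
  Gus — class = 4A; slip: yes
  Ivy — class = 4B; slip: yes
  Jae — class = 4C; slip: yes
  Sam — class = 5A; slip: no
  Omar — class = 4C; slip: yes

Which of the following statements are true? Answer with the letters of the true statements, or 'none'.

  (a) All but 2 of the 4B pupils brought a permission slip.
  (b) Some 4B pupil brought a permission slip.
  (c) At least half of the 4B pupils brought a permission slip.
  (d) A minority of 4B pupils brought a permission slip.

(b), (c)

|A| = 13, |A ∩ B| = 13, |A ∖ B| = 0.
(a) |A ∖ B| = 2: fails.
(b) A ∩ B ≠ ∅ (|A ∩ B| ≥ 1): holds.
(c) |A ∩ B| ≥ |A ∖ B|: holds.
(d) |A ∩ B| < |A ∖ B|: fails.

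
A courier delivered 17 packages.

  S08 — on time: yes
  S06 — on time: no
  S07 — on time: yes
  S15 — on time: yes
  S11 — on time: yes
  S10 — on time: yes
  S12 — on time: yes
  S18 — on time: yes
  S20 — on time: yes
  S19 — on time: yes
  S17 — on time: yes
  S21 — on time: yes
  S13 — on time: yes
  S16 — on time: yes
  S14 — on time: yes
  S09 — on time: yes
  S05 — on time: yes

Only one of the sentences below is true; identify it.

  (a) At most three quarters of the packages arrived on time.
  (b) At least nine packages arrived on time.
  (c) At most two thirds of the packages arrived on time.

(b)

|A| = 17, |A ∩ B| = 16, |A ∖ B| = 1.
(a) requires |A ∩ B| / |A| ≤ 3/4: false.
(b) requires |A ∩ B| ≥ 9: true.
(c) requires |A ∩ B| / |A| ≤ 2/3: false.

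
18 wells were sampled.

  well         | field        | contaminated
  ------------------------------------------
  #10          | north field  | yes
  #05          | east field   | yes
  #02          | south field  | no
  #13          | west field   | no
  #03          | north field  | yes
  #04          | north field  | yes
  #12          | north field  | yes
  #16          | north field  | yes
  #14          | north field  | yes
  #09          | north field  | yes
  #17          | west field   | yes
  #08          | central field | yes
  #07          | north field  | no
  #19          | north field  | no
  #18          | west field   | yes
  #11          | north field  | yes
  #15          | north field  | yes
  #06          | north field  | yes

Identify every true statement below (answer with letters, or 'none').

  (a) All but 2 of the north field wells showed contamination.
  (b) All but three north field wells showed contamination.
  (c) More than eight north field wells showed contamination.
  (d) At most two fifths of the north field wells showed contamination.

|A| = 12, |A ∩ B| = 10, |A ∖ B| = 2.
(a) |A ∖ B| = 2: holds.
(b) |A ∖ B| = 3: fails.
(c) |A ∩ B| > 8: holds.
(d) |A ∩ B| / |A| ≤ 2/5: fails.

(a), (c)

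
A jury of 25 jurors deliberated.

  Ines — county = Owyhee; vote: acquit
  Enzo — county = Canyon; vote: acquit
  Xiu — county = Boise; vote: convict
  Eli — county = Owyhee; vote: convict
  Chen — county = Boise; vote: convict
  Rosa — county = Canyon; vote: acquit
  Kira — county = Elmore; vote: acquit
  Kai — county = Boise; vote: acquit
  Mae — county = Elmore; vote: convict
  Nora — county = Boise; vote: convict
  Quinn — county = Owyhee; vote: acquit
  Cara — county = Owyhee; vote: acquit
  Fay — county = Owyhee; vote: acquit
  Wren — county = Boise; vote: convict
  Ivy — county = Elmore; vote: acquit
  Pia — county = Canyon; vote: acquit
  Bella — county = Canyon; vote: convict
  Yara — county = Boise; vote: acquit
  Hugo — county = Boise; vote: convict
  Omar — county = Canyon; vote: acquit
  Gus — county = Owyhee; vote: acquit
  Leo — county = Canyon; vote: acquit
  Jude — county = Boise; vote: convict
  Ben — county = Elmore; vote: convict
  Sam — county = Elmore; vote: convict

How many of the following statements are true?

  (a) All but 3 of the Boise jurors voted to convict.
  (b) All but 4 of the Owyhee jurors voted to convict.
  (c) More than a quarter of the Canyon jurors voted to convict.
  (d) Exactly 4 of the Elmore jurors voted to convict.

0

(a) Boise: |A| = 8, |A ∩ B| = 6; needs |A ∖ B| = 3 — false.
(b) Owyhee: |A| = 6, |A ∩ B| = 1; needs |A ∖ B| = 4 — false.
(c) Canyon: |A| = 6, |A ∩ B| = 1; needs |A ∩ B| / |A| > 1/4 — false.
(d) Elmore: |A| = 5, |A ∩ B| = 3; needs |A ∩ B| = 4 — false.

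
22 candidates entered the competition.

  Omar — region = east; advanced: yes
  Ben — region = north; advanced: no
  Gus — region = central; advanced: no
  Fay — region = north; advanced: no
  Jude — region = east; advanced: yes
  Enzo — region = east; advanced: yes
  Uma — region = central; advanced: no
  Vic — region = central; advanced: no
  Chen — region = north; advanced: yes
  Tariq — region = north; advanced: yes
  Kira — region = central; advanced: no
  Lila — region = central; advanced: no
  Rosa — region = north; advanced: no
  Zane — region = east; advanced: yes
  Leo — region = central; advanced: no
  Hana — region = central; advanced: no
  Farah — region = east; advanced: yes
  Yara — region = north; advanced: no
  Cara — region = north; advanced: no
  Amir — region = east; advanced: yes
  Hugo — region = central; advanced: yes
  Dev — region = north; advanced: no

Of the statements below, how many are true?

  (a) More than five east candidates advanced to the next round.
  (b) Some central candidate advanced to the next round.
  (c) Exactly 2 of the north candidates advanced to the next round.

3

(a) east: |A| = 6, |A ∩ B| = 6; needs |A ∩ B| > 5 — true.
(b) central: |A| = 8, |A ∩ B| = 1; needs A ∩ B ≠ ∅ (|A ∩ B| ≥ 1) — true.
(c) north: |A| = 8, |A ∩ B| = 2; needs |A ∩ B| = 2 — true.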